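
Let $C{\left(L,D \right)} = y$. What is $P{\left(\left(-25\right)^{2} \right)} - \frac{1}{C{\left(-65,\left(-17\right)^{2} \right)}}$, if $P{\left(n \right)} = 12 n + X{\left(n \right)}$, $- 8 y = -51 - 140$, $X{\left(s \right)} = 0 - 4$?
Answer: $\frac{1431728}{191} \approx 7496.0$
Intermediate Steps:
$X{\left(s \right)} = -4$
$y = \frac{191}{8}$ ($y = - \frac{-51 - 140}{8} = \left(- \frac{1}{8}\right) \left(-191\right) = \frac{191}{8} \approx 23.875$)
$C{\left(L,D \right)} = \frac{191}{8}$
$P{\left(n \right)} = -4 + 12 n$ ($P{\left(n \right)} = 12 n - 4 = -4 + 12 n$)
$P{\left(\left(-25\right)^{2} \right)} - \frac{1}{C{\left(-65,\left(-17\right)^{2} \right)}} = \left(-4 + 12 \left(-25\right)^{2}\right) - \frac{1}{\frac{191}{8}} = \left(-4 + 12 \cdot 625\right) - \frac{8}{191} = \left(-4 + 7500\right) - \frac{8}{191} = 7496 - \frac{8}{191} = \frac{1431728}{191}$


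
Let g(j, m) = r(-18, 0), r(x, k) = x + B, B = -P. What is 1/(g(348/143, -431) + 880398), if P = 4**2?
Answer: 1/880364 ≈ 1.1359e-6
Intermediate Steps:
P = 16
B = -16 (B = -1*16 = -16)
r(x, k) = -16 + x (r(x, k) = x - 16 = -16 + x)
g(j, m) = -34 (g(j, m) = -16 - 18 = -34)
1/(g(348/143, -431) + 880398) = 1/(-34 + 880398) = 1/880364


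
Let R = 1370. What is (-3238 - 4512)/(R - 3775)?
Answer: 1550/481 ≈ 3.2225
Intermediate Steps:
(-3238 - 4512)/(R - 3775) = (-3238 - 4512)/(1370 - 3775) = -7750/(-2405) = -7750*(-1/2405) = 1550/481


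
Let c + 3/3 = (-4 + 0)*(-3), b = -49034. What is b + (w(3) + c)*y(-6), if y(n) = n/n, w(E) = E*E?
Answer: -49014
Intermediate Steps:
w(E) = E²
y(n) = 1
c = 11 (c = -1 + (-4 + 0)*(-3) = -1 - 4*(-3) = -1 + 12 = 11)
b + (w(3) + c)*y(-6) = -49034 + (3² + 11)*1 = -49034 + (9 + 11)*1 = -49034 + 20*1 = -49034 + 20 = -49014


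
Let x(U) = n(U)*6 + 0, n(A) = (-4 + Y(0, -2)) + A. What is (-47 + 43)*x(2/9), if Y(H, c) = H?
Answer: 272/3 ≈ 90.667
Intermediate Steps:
n(A) = -4 + A (n(A) = (-4 + 0) + A = -4 + A)
x(U) = -24 + 6*U (x(U) = (-4 + U)*6 + 0 = (-24 + 6*U) + 0 = -24 + 6*U)
(-47 + 43)*x(2/9) = (-47 + 43)*(-24 + 6*(2/9)) = -4*(-24 + 6*(2*(1/9))) = -4*(-24 + 6*(2/9)) = -4*(-24 + 4/3) = -4*(-68/3) = 272/3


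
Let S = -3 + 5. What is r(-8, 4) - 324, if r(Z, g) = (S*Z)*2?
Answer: -356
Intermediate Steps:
S = 2
r(Z, g) = 4*Z (r(Z, g) = (2*Z)*2 = 4*Z)
r(-8, 4) - 324 = 4*(-8) - 324 = -32 - 324 = -356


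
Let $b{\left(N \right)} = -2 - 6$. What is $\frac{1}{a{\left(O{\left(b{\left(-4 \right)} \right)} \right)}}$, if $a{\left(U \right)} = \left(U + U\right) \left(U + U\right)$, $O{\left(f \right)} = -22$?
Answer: $\frac{1}{1936} \approx 0.00051653$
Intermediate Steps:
$b{\left(N \right)} = -8$ ($b{\left(N \right)} = -2 - 6 = -8$)
$a{\left(U \right)} = 4 U^{2}$ ($a{\left(U \right)} = 2 U 2 U = 4 U^{2}$)
$\frac{1}{a{\left(O{\left(b{\left(-4 \right)} \right)} \right)}} = \frac{1}{4 \left(-22\right)^{2}} = \frac{1}{4 \cdot 484} = \frac{1}{1936}$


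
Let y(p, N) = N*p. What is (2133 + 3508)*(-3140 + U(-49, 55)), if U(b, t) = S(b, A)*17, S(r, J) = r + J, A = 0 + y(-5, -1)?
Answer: -21932208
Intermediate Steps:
A = 5 (A = 0 - 1*(-5) = 0 + 5 = 5)
S(r, J) = J + r
U(b, t) = 85 + 17*b (U(b, t) = (5 + b)*17 = 85 + 17*b)
(2133 + 3508)*(-3140 + U(-49, 55)) = (2133 + 3508)*(-3140 + (85 + 17*(-49))) = 5641*(-3140 + (85 - 833)) = 5641*(-3140 - 748) = 5641*(-3888) = -21932208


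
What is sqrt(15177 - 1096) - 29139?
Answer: -29139 + sqrt(14081) ≈ -29020.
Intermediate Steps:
sqrt(15177 - 1096) - 29139 = sqrt(14081) - 29139 = -29139 + sqrt(14081)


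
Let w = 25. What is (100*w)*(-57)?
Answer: -142500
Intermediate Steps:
(100*w)*(-57) = (100*25)*(-57) = 2500*(-57) = -142500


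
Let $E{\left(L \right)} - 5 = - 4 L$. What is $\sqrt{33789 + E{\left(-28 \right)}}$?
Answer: $\sqrt{33906} \approx 184.14$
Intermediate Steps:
$E{\left(L \right)} = 5 - 4 L$
$\sqrt{33789 + E{\left(-28 \right)}} = \sqrt{33789 + \left(5 - -112\right)} = \sqrt{33789 + \left(5 + 112\right)} = \sqrt{33789 + 117} = \sqrt{33906}$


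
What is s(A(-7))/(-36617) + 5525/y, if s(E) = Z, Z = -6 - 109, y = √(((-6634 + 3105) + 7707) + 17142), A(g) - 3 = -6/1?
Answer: 115/36617 + 85*√5330/164 ≈ 37.842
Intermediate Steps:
A(g) = -3 (A(g) = 3 - 6/1 = 3 - 6*1 = 3 - 6 = -3)
y = 2*√5330 (y = √((-3529 + 7707) + 17142) = √(4178 + 17142) = √21320 = 2*√5330 ≈ 146.01)
Z = -115
s(E) = -115
s(A(-7))/(-36617) + 5525/y = -115/(-36617) + 5525/((2*√5330)) = -115*(-1/36617) + 5525*(√5330/10660) = 115/36617 + 85*√5330/164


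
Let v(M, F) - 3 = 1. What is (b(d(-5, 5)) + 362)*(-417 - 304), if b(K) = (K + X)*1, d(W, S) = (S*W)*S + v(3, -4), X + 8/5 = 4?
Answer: -877457/5 ≈ -1.7549e+5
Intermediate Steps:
X = 12/5 (X = -8/5 + 4 = 12/5 ≈ 2.4000)
v(M, F) = 4 (v(M, F) = 3 + 1 = 4)
d(W, S) = 4 + W*S² (d(W, S) = (S*W)*S + 4 = W*S² + 4 = 4 + W*S²)
b(K) = 12/5 + K (b(K) = (K + 12/5)*1 = (12/5 + K)*1 = 12/5 + K)
(b(d(-5, 5)) + 362)*(-417 - 304) = ((12/5 + (4 - 5*5²)) + 362)*(-417 - 304) = ((12/5 + (4 - 5*25)) + 362)*(-721) = ((12/5 + (4 - 125)) + 362)*(-721) = ((12/5 - 121) + 362)*(-721) = (-593/5 + 362)*(-721) = (1217/5)*(-721) = -877457/5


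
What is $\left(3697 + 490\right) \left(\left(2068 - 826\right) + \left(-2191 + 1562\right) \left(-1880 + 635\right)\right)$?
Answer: $3284060889$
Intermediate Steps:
$\left(3697 + 490\right) \left(\left(2068 - 826\right) + \left(-2191 + 1562\right) \left(-1880 + 635\right)\right) = 4187 \left(\left(2068 - 826\right) - -783105\right) = 4187 \left(1242 + 783105\right) = 4187 \cdot 784347 = 3284060889$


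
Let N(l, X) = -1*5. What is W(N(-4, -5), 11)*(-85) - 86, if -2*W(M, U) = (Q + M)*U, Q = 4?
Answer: -1107/2 ≈ -553.50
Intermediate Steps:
N(l, X) = -5
W(M, U) = -U*(4 + M)/2 (W(M, U) = -(4 + M)*U/2 = -U*(4 + M)/2)
W(N(-4, -5), 11)*(-85) - 86 = -1/2*11*(4 - 5)*(-85) - 86 = -1/2*11*(-1)*(-85) - 86 = (11/2)*(-85) - 86 = -935/2 - 86 = -1107/2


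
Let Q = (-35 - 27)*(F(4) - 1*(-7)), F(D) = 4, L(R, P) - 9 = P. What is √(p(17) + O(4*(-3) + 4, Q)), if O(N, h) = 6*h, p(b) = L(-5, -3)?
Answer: 3*I*√454 ≈ 63.922*I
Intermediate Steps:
L(R, P) = 9 + P
p(b) = 6 (p(b) = 9 - 3 = 6)
Q = -682 (Q = (-35 - 27)*(4 - 1*(-7)) = -62*(4 + 7) = -62*11 = -682)
√(p(17) + O(4*(-3) + 4, Q)) = √(6 + 6*(-682)) = √(6 - 4092) = √(-4086) = 3*I*√454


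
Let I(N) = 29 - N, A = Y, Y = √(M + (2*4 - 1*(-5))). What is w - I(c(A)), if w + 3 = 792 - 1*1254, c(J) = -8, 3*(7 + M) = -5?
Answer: -502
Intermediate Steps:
M = -26/3 (M = -7 + (⅓)*(-5) = -7 - 5/3 = -26/3 ≈ -8.6667)
Y = √39/3 (Y = √(-26/3 + (2*4 - 1*(-5))) = √(-26/3 + (8 + 5)) = √(-26/3 + 13) = √(13/3) = √39/3 ≈ 2.0817)
A = √39/3 ≈ 2.0817
w = -465 (w = -3 + (792 - 1*1254) = -3 + (792 - 1254) = -3 - 462 = -465)
w - I(c(A)) = -465 - (29 - 1*(-8)) = -465 - (29 + 8) = -465 - 1*37 = -465 - 37 = -502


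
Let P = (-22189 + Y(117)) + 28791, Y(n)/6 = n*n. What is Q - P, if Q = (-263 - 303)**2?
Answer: 231620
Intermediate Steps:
Y(n) = 6*n**2 (Y(n) = 6*(n*n) = 6*n**2)
P = 88736 (P = (-22189 + 6*117**2) + 28791 = (-22189 + 6*13689) + 28791 = (-22189 + 82134) + 28791 = 59945 + 28791 = 88736)
Q = 320356 (Q = (-566)**2 = 320356)
Q - P = 320356 - 1*88736 = 320356 - 88736 = 231620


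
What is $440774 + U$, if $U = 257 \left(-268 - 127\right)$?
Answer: $339259$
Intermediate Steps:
$U = -101515$ ($U = 257 \left(-395\right) = -101515$)
$440774 + U = 440774 - 101515 = 339259$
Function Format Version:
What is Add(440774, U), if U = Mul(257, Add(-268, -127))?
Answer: 339259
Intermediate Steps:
U = -101515 (U = Mul(257, -395) = -101515)
Add(440774, U) = Add(440774, -101515) = 339259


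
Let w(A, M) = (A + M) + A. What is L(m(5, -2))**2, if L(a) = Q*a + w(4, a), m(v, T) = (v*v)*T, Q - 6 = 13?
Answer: 984064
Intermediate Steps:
Q = 19 (Q = 6 + 13 = 19)
m(v, T) = T*v**2 (m(v, T) = v**2*T = T*v**2)
w(A, M) = M + 2*A
L(a) = 8 + 20*a (L(a) = 19*a + (a + 2*4) = 19*a + (a + 8) = 19*a + (8 + a) = 8 + 20*a)
L(m(5, -2))**2 = (8 + 20*(-2*5**2))**2 = (8 + 20*(-2*25))**2 = (8 + 20*(-50))**2 = (8 - 1000)**2 = (-992)**2 = 984064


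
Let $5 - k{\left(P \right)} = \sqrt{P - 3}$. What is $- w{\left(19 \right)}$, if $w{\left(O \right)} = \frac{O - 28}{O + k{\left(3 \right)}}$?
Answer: $\frac{3}{8} \approx 0.375$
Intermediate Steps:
$k{\left(P \right)} = 5 - \sqrt{-3 + P}$ ($k{\left(P \right)} = 5 - \sqrt{P - 3} = 5 - \sqrt{-3 + P}$)
$w{\left(O \right)} = \frac{-28 + O}{5 + O}$ ($w{\left(O \right)} = \frac{O - 28}{O + \left(5 - \sqrt{-3 + 3}\right)} = \frac{-28 + O}{O + \left(5 - \sqrt{0}\right)} = \frac{-28 + O}{O + \left(5 - 0\right)} = \frac{-28 + O}{O + \left(5 + 0\right)} = \frac{-28 + O}{O + 5} = \frac{-28 + O}{5 + O}$)
$- w{\left(19 \right)} = - \frac{-28 + 19}{5 + 19} = - \frac{-9}{24} = \left(-1\right) \left(- \frac{3}{8}\right) = \frac{3}{8}$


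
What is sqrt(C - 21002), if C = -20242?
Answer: 2*I*sqrt(10311) ≈ 203.09*I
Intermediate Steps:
sqrt(C - 21002) = sqrt(-20242 - 21002) = sqrt(-41244) = 2*I*sqrt(10311)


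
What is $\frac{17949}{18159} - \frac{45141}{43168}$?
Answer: $- \frac{14964329}{261295904} \approx -0.05727$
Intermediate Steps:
$\frac{17949}{18159} - \frac{45141}{43168} = 17949 \cdot \frac{1}{18159} - \frac{45141}{43168} = \frac{5983}{6053} - \frac{45141}{43168} = - \frac{14964329}{261295904}$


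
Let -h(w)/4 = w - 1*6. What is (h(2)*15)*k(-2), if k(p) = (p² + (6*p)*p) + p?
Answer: 6240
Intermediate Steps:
h(w) = 24 - 4*w (h(w) = -4*(w - 1*6) = -4*(w - 6) = -4*(-6 + w) = 24 - 4*w)
k(p) = p + 7*p² (k(p) = (p² + 6*p²) + p = 7*p² + p = p + 7*p²)
(h(2)*15)*k(-2) = ((24 - 4*2)*15)*(-2*(1 + 7*(-2))) = ((24 - 8)*15)*(-2*(1 - 14)) = (16*15)*(-2*(-13)) = 240*26 = 6240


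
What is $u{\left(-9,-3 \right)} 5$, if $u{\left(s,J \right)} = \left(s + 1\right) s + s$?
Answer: $315$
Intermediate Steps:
$u{\left(s,J \right)} = s + s \left(1 + s\right)$ ($u{\left(s,J \right)} = \left(1 + s\right) s + s = s \left(1 + s\right) + s = s + s \left(1 + s\right)$)
$u{\left(-9,-3 \right)} 5 = - 9 \left(2 - 9\right) 5 = \left(-9\right) \left(-7\right) 5 = 63 \cdot 5 = 315$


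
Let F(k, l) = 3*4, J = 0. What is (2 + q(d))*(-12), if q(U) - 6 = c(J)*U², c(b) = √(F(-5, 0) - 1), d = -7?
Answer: -96 - 588*√11 ≈ -2046.2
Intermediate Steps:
F(k, l) = 12
c(b) = √11 (c(b) = √(12 - 1) = √11)
q(U) = 6 + √11*U²
(2 + q(d))*(-12) = (2 + (6 + √11*(-7)²))*(-12) = (2 + (6 + √11*49))*(-12) = (2 + (6 + 49*√11))*(-12) = (8 + 49*√11)*(-12) = -96 - 588*√11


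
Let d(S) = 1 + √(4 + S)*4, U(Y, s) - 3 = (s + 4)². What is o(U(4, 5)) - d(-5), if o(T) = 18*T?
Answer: 1511 - 4*I ≈ 1511.0 - 4.0*I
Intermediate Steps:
U(Y, s) = 3 + (4 + s)² (U(Y, s) = 3 + (s + 4)² = 3 + (4 + s)²)
d(S) = 1 + 4*√(4 + S)
o(U(4, 5)) - d(-5) = 18*(3 + (4 + 5)²) - (1 + 4*√(4 - 5)) = 18*(3 + 9²) - (1 + 4*√(-1)) = 18*(3 + 81) - (1 + 4*I) = 18*84 + (-1 - 4*I) = 1512 + (-1 - 4*I) = 1511 - 4*I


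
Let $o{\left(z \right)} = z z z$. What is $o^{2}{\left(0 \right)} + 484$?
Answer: $484$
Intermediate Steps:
$o{\left(z \right)} = z^{3}$ ($o{\left(z \right)} = z^{2} z = z^{3}$)
$o^{2}{\left(0 \right)} + 484 = \left(0^{3}\right)^{2} + 484 = 0^{2} + 484 = 0 + 484 = 484$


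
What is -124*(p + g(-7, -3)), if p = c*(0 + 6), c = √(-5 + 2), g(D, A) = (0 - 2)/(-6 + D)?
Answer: -248/13 - 744*I*√3 ≈ -19.077 - 1288.6*I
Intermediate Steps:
g(D, A) = -2/(-6 + D)
c = I*√3 (c = √(-3) = I*√3 ≈ 1.732*I)
p = 6*I*√3 (p = (I*√3)*(0 + 6) = (I*√3)*6 = 6*I*√3 ≈ 10.392*I)
-124*(p + g(-7, -3)) = -124*(6*I*√3 - 2/(-6 - 7)) = -124*(6*I*√3 - 2/(-13)) = -124*(6*I*√3 - 2*(-1/13)) = -124*(6*I*√3 + 2/13) = -124*(2/13 + 6*I*√3) = -248/13 - 744*I*√3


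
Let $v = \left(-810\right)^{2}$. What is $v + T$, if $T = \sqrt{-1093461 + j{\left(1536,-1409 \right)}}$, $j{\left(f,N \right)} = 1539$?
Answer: $656100 + i \sqrt{1091922} \approx 6.561 \cdot 10^{5} + 1045.0 i$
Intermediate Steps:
$v = 656100$
$T = i \sqrt{1091922}$ ($T = \sqrt{-1093461 + 1539} = \sqrt{-1091922} = i \sqrt{1091922} \approx 1045.0 i$)
$v + T = 656100 + i \sqrt{1091922}$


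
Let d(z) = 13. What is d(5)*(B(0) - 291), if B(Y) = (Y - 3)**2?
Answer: -3666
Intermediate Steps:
B(Y) = (-3 + Y)**2
d(5)*(B(0) - 291) = 13*((-3 + 0)**2 - 291) = 13*((-3)**2 - 291) = 13*(9 - 291) = 13*(-282) = -3666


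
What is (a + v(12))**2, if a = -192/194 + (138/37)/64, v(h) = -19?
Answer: 5239900980889/13190063104 ≈ 397.26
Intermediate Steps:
a = -106971/114848 (a = -192*1/194 + (138*(1/37))*(1/64) = -96/97 + (138/37)*(1/64) = -96/97 + 69/1184 = -106971/114848 ≈ -0.93141)
(a + v(12))**2 = (-106971/114848 - 19)**2 = (-2289083/114848)**2 = 5239900980889/13190063104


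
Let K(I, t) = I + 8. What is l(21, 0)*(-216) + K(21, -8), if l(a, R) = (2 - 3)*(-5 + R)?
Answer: -1051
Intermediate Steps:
l(a, R) = 5 - R (l(a, R) = -(-5 + R) = 5 - R)
K(I, t) = 8 + I
l(21, 0)*(-216) + K(21, -8) = (5 - 1*0)*(-216) + (8 + 21) = (5 + 0)*(-216) + 29 = 5*(-216) + 29 = -1080 + 29 = -1051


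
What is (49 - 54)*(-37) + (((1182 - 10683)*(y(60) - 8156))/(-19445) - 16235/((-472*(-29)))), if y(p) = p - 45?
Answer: -1009810014983/266163160 ≈ -3793.9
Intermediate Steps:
y(p) = -45 + p
(49 - 54)*(-37) + (((1182 - 10683)*(y(60) - 8156))/(-19445) - 16235/((-472*(-29)))) = (49 - 54)*(-37) + (((1182 - 10683)*((-45 + 60) - 8156))/(-19445) - 16235/((-472*(-29)))) = -5*(-37) + (-9501*(15 - 8156)*(-1/19445) - 16235/13688) = 185 + (-9501*(-8141)*(-1/19445) - 16235*1/13688) = 185 + (77347641*(-1/19445) - 16235/13688) = 185 + (-77347641/19445 - 16235/13688) = 185 - 1059050199583/266163160 = -1009810014983/266163160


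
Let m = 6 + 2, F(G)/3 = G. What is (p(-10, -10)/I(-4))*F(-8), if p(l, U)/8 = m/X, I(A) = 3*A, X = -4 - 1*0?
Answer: -32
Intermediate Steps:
F(G) = 3*G
X = -4 (X = -4 + 0 = -4)
m = 8
p(l, U) = -16 (p(l, U) = 8*(8/(-4)) = 8*(8*(-¼)) = 8*(-2) = -16)
(p(-10, -10)/I(-4))*F(-8) = (-16/(3*(-4)))*(3*(-8)) = (-16/(-12))*(-24) = -1/12*(-16)*(-24) = (4/3)*(-24) = -32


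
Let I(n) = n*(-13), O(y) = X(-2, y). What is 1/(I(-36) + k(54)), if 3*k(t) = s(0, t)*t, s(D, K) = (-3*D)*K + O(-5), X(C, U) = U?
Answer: 1/378 ≈ 0.0026455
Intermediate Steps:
O(y) = y
s(D, K) = -5 - 3*D*K (s(D, K) = (-3*D)*K - 5 = -3*D*K - 5 = -5 - 3*D*K)
I(n) = -13*n
k(t) = -5*t/3 (k(t) = ((-5 - 3*0*t)*t)/3 = ((-5 + 0)*t)/3 = (-5*t)/3 = -5*t/3)
1/(I(-36) + k(54)) = 1/(-13*(-36) - 5/3*54) = 1/(468 - 90) = 1/378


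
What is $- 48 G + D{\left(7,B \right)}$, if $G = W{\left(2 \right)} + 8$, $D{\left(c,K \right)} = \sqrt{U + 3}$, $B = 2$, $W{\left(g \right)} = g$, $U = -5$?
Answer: $-480 + i \sqrt{2} \approx -480.0 + 1.4142 i$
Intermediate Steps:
$D{\left(c,K \right)} = i \sqrt{2}$ ($D{\left(c,K \right)} = \sqrt{-5 + 3} = \sqrt{-2} = i \sqrt{2}$)
$G = 10$ ($G = 2 + 8 = 10$)
$- 48 G + D{\left(7,B \right)} = \left(-48\right) 10 + i \sqrt{2} = -480 + i \sqrt{2}$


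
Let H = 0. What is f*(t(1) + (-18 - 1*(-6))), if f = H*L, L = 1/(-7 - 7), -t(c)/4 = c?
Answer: 0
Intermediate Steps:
t(c) = -4*c
L = -1/14 (L = 1/(-14) = -1/14 ≈ -0.071429)
f = 0 (f = 0*(-1/14) = 0)
f*(t(1) + (-18 - 1*(-6))) = 0*(-4*1 + (-18 - 1*(-6))) = 0*(-4 + (-18 + 6)) = 0*(-4 - 12) = 0*(-16) = 0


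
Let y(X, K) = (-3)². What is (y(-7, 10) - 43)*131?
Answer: -4454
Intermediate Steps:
y(X, K) = 9
(y(-7, 10) - 43)*131 = (9 - 43)*131 = -34*131 = -4454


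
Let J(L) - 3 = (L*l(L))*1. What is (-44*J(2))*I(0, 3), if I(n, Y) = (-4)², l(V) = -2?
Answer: 704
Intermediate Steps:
J(L) = 3 - 2*L (J(L) = 3 + (L*(-2))*1 = 3 - 2*L*1 = 3 - 2*L)
I(n, Y) = 16
(-44*J(2))*I(0, 3) = -44*(3 - 2*2)*16 = -44*(3 - 4)*16 = -44*(-1)*16 = 44*16 = 704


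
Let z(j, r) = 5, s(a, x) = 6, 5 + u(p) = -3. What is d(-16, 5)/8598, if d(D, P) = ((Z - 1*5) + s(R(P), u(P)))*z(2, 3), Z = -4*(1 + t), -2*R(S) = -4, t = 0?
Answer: -5/2866 ≈ -0.0017446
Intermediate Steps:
u(p) = -8 (u(p) = -5 - 3 = -8)
R(S) = 2 (R(S) = -½*(-4) = 2)
Z = -4 (Z = -4*(1 + 0) = -4*1 = -4)
d(D, P) = -15 (d(D, P) = ((-4 - 1*5) + 6)*5 = ((-4 - 5) + 6)*5 = (-9 + 6)*5 = -3*5 = -15)
d(-16, 5)/8598 = -15/8598 = -15*1/8598 = -5/2866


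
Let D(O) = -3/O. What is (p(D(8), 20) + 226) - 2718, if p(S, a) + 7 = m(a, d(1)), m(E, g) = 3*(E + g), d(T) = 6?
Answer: -2421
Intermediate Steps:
m(E, g) = 3*E + 3*g
p(S, a) = 11 + 3*a (p(S, a) = -7 + (3*a + 3*6) = -7 + (3*a + 18) = -7 + (18 + 3*a) = 11 + 3*a)
(p(D(8), 20) + 226) - 2718 = ((11 + 3*20) + 226) - 2718 = ((11 + 60) + 226) - 2718 = (71 + 226) - 2718 = 297 - 2718 = -2421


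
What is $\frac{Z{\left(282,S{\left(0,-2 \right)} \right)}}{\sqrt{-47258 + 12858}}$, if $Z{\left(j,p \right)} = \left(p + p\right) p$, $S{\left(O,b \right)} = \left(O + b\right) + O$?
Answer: $- \frac{i \sqrt{86}}{215} \approx - 0.043133 i$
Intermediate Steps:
$S{\left(O,b \right)} = b + 2 O$
$Z{\left(j,p \right)} = 2 p^{2}$ ($Z{\left(j,p \right)} = 2 p p = 2 p^{2}$)
$\frac{Z{\left(282,S{\left(0,-2 \right)} \right)}}{\sqrt{-47258 + 12858}} = \frac{2 \left(-2 + 2 \cdot 0\right)^{2}}{\sqrt{-47258 + 12858}} = \frac{2 \left(-2 + 0\right)^{2}}{\sqrt{-34400}} = \frac{2 \left(-2\right)^{2}}{20 i \sqrt{86}} = 2 \cdot 4 \left(- \frac{i \sqrt{86}}{1720}\right) = 8 \left(- \frac{i \sqrt{86}}{1720}\right) = - \frac{i \sqrt{86}}{215}$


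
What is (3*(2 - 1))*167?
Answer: 501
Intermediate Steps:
(3*(2 - 1))*167 = (3*1)*167 = 3*167 = 501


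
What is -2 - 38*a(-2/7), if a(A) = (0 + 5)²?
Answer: -952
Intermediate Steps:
a(A) = 25 (a(A) = 5² = 25)
-2 - 38*a(-2/7) = -2 - 38*25 = -2 - 950 = -952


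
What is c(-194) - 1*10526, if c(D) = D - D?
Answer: -10526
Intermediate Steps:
c(D) = 0
c(-194) - 1*10526 = 0 - 1*10526 = 0 - 10526 = -10526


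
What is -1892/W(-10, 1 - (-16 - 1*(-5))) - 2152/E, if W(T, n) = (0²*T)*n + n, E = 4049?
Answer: -1921633/12147 ≈ -158.20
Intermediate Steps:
W(T, n) = n (W(T, n) = (0*T)*n + n = 0*n + n = 0 + n = n)
-1892/W(-10, 1 - (-16 - 1*(-5))) - 2152/E = -1892/(1 - (-16 - 1*(-5))) - 2152/4049 = -1892/(1 - (-16 + 5)) - 2152*1/4049 = -1892/(1 - 1*(-11)) - 2152/4049 = -1892/(1 + 11) - 2152/4049 = -1892/12 - 2152/4049 = -1892*1/12 - 2152/4049 = -473/3 - 2152/4049 = -1921633/12147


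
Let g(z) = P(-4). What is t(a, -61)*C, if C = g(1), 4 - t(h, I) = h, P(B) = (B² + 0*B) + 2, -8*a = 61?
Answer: 837/4 ≈ 209.25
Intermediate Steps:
a = -61/8 (a = -⅛*61 = -61/8 ≈ -7.6250)
P(B) = 2 + B² (P(B) = (B² + 0) + 2 = B² + 2 = 2 + B²)
t(h, I) = 4 - h
g(z) = 18 (g(z) = 2 + (-4)² = 2 + 16 = 18)
C = 18
t(a, -61)*C = (4 - 1*(-61/8))*18 = (4 + 61/8)*18 = (93/8)*18 = 837/4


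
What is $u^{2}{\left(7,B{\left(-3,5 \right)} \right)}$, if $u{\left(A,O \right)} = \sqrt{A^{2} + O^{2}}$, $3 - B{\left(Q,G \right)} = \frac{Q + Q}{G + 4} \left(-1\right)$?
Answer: $\frac{490}{9} \approx 54.444$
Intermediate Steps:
$B{\left(Q,G \right)} = 3 + \frac{2 Q}{4 + G}$ ($B{\left(Q,G \right)} = 3 - \frac{Q + Q}{G + 4} \left(-1\right) = 3 - \frac{2 Q}{4 + G} \left(-1\right) = 3 - - \frac{2 Q}{4 + G} = 3 + \frac{2 Q}{4 + G}$)
$u^{2}{\left(7,B{\left(-3,5 \right)} \right)} = \left(\sqrt{7^{2} + \left(\frac{12 + 2 \left(-3\right) + 3 \cdot 5}{4 + 5}\right)^{2}}\right)^{2} = \left(\sqrt{49 + \left(\frac{12 - 6 + 15}{9}\right)^{2}}\right)^{2} = \left(\sqrt{49 + \left(\frac{1}{9} \cdot 21\right)^{2}}\right)^{2} = \left(\sqrt{49 + \left(\frac{7}{3}\right)^{2}}\right)^{2} = \left(\sqrt{49 + \frac{49}{9}}\right)^{2} = \left(\sqrt{\frac{490}{9}}\right)^{2} = \left(\frac{7 \sqrt{10}}{3}\right)^{2} = \frac{490}{9}$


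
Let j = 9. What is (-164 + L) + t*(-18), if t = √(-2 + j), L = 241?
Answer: 77 - 18*√7 ≈ 29.376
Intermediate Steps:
t = √7 (t = √(-2 + 9) = √7 ≈ 2.6458)
(-164 + L) + t*(-18) = (-164 + 241) + √7*(-18) = 77 - 18*√7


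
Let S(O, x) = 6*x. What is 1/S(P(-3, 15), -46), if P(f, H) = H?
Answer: -1/276 ≈ -0.0036232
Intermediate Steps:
1/S(P(-3, 15), -46) = 1/(6*(-46)) = 1/(-276) = -1/276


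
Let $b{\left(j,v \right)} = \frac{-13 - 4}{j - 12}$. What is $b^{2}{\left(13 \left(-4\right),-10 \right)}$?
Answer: $\frac{289}{4096} \approx 0.070557$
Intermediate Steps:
$b{\left(j,v \right)} = - \frac{17}{-12 + j}$
$b^{2}{\left(13 \left(-4\right),-10 \right)} = \left(- \frac{17}{-12 + 13 \left(-4\right)}\right)^{2} = \left(- \frac{17}{-12 - 52}\right)^{2} = \left(- \frac{17}{-64}\right)^{2} = \left(\left(-17\right) \left(- \frac{1}{64}\right)\right)^{2} = \left(\frac{17}{64}\right)^{2} = \frac{289}{4096}$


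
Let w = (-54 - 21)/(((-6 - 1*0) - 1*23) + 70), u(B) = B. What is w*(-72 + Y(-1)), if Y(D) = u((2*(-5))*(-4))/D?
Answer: 8400/41 ≈ 204.88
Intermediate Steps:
Y(D) = 40/D (Y(D) = ((2*(-5))*(-4))/D = (-10*(-4))/D = 40/D)
w = -75/41 (w = -75/(((-6 + 0) - 23) + 70) = -75/((-6 - 23) + 70) = -75/(-29 + 70) = -75/41 ≈ -1.8293)
w*(-72 + Y(-1)) = -75*(-72 + 40/(-1))/41 = -75*(-72 + 40*(-1))/41 = -75*(-72 - 40)/41 = -75/41*(-112) = 8400/41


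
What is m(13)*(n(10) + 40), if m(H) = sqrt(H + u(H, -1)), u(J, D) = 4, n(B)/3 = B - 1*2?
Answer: 64*sqrt(17) ≈ 263.88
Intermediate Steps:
n(B) = -6 + 3*B (n(B) = 3*(B - 1*2) = 3*(B - 2) = 3*(-2 + B) = -6 + 3*B)
m(H) = sqrt(4 + H) (m(H) = sqrt(H + 4) = sqrt(4 + H))
m(13)*(n(10) + 40) = sqrt(4 + 13)*((-6 + 3*10) + 40) = sqrt(17)*((-6 + 30) + 40) = sqrt(17)*(24 + 40) = sqrt(17)*64 = 64*sqrt(17)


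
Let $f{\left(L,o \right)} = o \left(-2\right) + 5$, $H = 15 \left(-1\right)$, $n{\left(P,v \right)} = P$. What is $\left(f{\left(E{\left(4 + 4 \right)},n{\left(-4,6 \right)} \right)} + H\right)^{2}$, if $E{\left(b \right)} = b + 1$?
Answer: $4$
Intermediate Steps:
$E{\left(b \right)} = 1 + b$
$H = -15$
$f{\left(L,o \right)} = 5 - 2 o$ ($f{\left(L,o \right)} = - 2 o + 5 = 5 - 2 o$)
$\left(f{\left(E{\left(4 + 4 \right)},n{\left(-4,6 \right)} \right)} + H\right)^{2} = \left(\left(5 - -8\right) - 15\right)^{2} = \left(\left(5 + 8\right) - 15\right)^{2} = \left(13 - 15\right)^{2} = \left(-2\right)^{2} = 4$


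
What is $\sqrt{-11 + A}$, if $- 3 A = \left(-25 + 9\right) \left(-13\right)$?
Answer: $\frac{i \sqrt{723}}{3} \approx 8.9629 i$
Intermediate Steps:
$A = - \frac{208}{3}$ ($A = - \frac{\left(-25 + 9\right) \left(-13\right)}{3} = - \frac{\left(-16\right) \left(-13\right)}{3} = \left(- \frac{1}{3}\right) 208 = - \frac{208}{3} \approx -69.333$)
$\sqrt{-11 + A} = \sqrt{-11 - \frac{208}{3}} = \sqrt{- \frac{241}{3}} = \frac{i \sqrt{723}}{3}$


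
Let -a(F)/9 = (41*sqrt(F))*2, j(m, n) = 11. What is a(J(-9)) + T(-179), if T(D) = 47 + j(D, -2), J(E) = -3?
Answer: 58 - 738*I*sqrt(3) ≈ 58.0 - 1278.3*I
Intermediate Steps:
a(F) = -738*sqrt(F) (a(F) = -9*41*sqrt(F)*2 = -738*sqrt(F))
T(D) = 58 (T(D) = 47 + 11 = 58)
a(J(-9)) + T(-179) = -738*I*sqrt(3) + 58 = 58 - 738*I*sqrt(3)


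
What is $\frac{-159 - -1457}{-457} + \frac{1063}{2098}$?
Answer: $- \frac{2237413}{958786} \approx -2.3336$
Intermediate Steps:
$\frac{-159 - -1457}{-457} + \frac{1063}{2098} = \left(-159 + 1457\right) \left(- \frac{1}{457}\right) + 1063 \cdot \frac{1}{2098} = 1298 \left(- \frac{1}{457}\right) + \frac{1063}{2098} = - \frac{1298}{457} + \frac{1063}{2098} = - \frac{2237413}{958786}$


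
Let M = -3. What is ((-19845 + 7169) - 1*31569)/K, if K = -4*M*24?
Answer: -44245/288 ≈ -153.63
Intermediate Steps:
K = 288 (K = -4*(-3)*24 = 12*24 = 288)
((-19845 + 7169) - 1*31569)/K = ((-19845 + 7169) - 1*31569)/288 = (-12676 - 31569)*(1/288) = -44245*1/288 = -44245/288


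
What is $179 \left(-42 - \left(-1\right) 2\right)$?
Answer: $-7160$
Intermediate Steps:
$179 \left(-42 - \left(-1\right) 2\right) = 179 \left(-42 - -2\right) = 179 \left(-42 + 2\right) = 179 \left(-40\right) = -7160$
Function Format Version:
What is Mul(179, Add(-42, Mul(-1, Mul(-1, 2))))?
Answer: -7160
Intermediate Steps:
Mul(179, Add(-42, Mul(-1, Mul(-1, 2)))) = Mul(179, Add(-42, Mul(-1, -2))) = Mul(179, Add(-42, 2)) = Mul(179, -40) = -7160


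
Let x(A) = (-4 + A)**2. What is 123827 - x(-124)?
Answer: 107443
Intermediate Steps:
123827 - x(-124) = 123827 - (-4 - 124)**2 = 123827 - 1*(-128)**2 = 123827 - 1*16384 = 123827 - 16384 = 107443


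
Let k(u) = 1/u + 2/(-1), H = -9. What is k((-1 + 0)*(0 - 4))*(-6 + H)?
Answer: 105/4 ≈ 26.250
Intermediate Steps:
k(u) = -2 + 1/u (k(u) = 1/u + 2*(-1) = 1/u - 2 = -2 + 1/u)
k((-1 + 0)*(0 - 4))*(-6 + H) = (-2 + 1/((-1 + 0)*(0 - 4)))*(-6 - 9) = (-2 + 1/(-1*(-4)))*(-15) = (-2 + 1/4)*(-15) = -7/4*(-15) = 105/4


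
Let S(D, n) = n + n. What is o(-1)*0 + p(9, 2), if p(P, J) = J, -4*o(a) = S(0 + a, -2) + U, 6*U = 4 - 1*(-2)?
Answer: 2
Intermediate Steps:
S(D, n) = 2*n
U = 1 (U = (4 - 1*(-2))/6 = (4 + 2)/6 = (⅙)*6 = 1)
o(a) = ¾ (o(a) = -(2*(-2) + 1)/4 = -(-4 + 1)/4 = -¼*(-3) = ¾)
o(-1)*0 + p(9, 2) = (¾)*0 + 2 = 0 + 2 = 2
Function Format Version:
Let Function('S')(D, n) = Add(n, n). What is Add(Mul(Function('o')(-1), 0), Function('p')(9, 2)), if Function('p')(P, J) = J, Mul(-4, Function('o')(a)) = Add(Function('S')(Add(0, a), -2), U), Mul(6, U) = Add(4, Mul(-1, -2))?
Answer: 2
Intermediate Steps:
Function('S')(D, n) = Mul(2, n)
U = 1 (U = Mul(Rational(1, 6), Add(4, Mul(-1, -2))) = Mul(Rational(1, 6), Add(4, 2)) = Mul(Rational(1, 6), 6) = 1)
Function('o')(a) = Rational(3, 4) (Function('o')(a) = Mul(Rational(-1, 4), Add(Mul(2, -2), 1)) = Mul(Rational(-1, 4), Add(-4, 1)) = Mul(Rational(-1, 4), -3) = Rational(3, 4))
Add(Mul(Function('o')(-1), 0), Function('p')(9, 2)) = Add(Mul(Rational(3, 4), 0), 2) = Add(0, 2) = 2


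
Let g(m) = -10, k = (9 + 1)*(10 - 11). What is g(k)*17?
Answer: -170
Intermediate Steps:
k = -10 (k = 10*(-1) = -10)
g(k)*17 = -10*17 = -170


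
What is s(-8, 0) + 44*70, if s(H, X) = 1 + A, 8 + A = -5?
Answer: 3068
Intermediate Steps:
A = -13 (A = -8 - 5 = -13)
s(H, X) = -12 (s(H, X) = 1 - 13 = -12)
s(-8, 0) + 44*70 = -12 + 44*70 = -12 + 3080 = 3068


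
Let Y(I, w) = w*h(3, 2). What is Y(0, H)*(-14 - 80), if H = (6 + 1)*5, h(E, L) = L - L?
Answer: 0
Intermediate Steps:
h(E, L) = 0
H = 35 (H = 7*5 = 35)
Y(I, w) = 0 (Y(I, w) = w*0 = 0)
Y(0, H)*(-14 - 80) = 0*(-14 - 80) = 0*(-94) = 0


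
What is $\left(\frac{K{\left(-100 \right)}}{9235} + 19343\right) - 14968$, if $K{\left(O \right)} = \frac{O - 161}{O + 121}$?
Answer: $\frac{282821788}{64645} \approx 4375.0$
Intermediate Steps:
$K{\left(O \right)} = \frac{-161 + O}{121 + O}$
$\left(\frac{K{\left(-100 \right)}}{9235} + 19343\right) - 14968 = \left(\frac{\frac{1}{121 - 100} \left(-161 - 100\right)}{9235} + 19343\right) - 14968 = \left(\frac{1}{21} \left(-261\right) \frac{1}{9235} + 19343\right) - 14968 = \left(\left(- \frac{87}{7}\right) \frac{1}{9235} + 19343\right) - 14968 = \left(- \frac{87}{64645} + 19343\right) - 14968 = \frac{1250428148}{64645} - 14968 = \frac{282821788}{64645}$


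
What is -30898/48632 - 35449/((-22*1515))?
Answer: 173531357/405226140 ≈ 0.42823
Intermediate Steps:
-30898/48632 - 35449/((-22*1515)) = -30898*1/48632 - 35449/(-33330) = -15449/24316 - 35449*(-1/33330) = -15449/24316 + 35449/33330 = 173531357/405226140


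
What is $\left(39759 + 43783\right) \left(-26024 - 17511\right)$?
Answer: $-3637000970$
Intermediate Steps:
$\left(39759 + 43783\right) \left(-26024 - 17511\right) = 83542 \left(-43535\right) = -3637000970$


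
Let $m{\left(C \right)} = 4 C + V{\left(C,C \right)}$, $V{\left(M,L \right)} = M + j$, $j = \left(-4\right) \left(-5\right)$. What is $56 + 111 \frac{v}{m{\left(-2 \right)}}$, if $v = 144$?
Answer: $\frac{8272}{5} \approx 1654.4$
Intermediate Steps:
$j = 20$
$V{\left(M,L \right)} = 20 + M$ ($V{\left(M,L \right)} = M + 20 = 20 + M$)
$m{\left(C \right)} = 20 + 5 C$ ($m{\left(C \right)} = 4 C + \left(20 + C\right) = 20 + 5 C$)
$56 + 111 \frac{v}{m{\left(-2 \right)}} = 56 + 111 \frac{144}{20 + 5 \left(-2\right)} = 56 + 111 \frac{144}{20 - 10} = 56 + 111 \cdot \frac{144}{10} = 56 + 111 \cdot 144 \cdot \frac{1}{10} = 56 + 111 \cdot \frac{72}{5} = 56 + \frac{7992}{5} = \frac{8272}{5}$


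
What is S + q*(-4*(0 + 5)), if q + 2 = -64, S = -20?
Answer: 1300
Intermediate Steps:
q = -66 (q = -2 - 64 = -66)
S + q*(-4*(0 + 5)) = -20 - (-264)*(0 + 5) = -20 - (-264)*5 = -20 - 66*(-20) = -20 + 1320 = 1300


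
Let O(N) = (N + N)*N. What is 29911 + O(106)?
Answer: 52383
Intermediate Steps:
O(N) = 2*N**2 (O(N) = (2*N)*N = 2*N**2)
29911 + O(106) = 29911 + 2*106**2 = 29911 + 2*11236 = 29911 + 22472 = 52383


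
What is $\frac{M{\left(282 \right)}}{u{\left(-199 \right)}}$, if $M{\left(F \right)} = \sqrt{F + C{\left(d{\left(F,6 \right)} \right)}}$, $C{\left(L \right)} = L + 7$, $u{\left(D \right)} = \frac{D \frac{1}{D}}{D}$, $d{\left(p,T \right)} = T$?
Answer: $- 199 \sqrt{295} \approx -3417.9$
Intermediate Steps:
$u{\left(D \right)} = \frac{1}{D}$ ($u{\left(D \right)} = 1 \frac{1}{D} = \frac{1}{D}$)
$C{\left(L \right)} = 7 + L$
$M{\left(F \right)} = \sqrt{13 + F}$ ($M{\left(F \right)} = \sqrt{F + \left(7 + 6\right)} = \sqrt{F + 13} = \sqrt{13 + F}$)
$\frac{M{\left(282 \right)}}{u{\left(-199 \right)}} = \frac{\sqrt{13 + 282}}{\frac{1}{-199}} = \frac{\sqrt{295}}{- \frac{1}{199}} = \sqrt{295} \left(-199\right) = - 199 \sqrt{295}$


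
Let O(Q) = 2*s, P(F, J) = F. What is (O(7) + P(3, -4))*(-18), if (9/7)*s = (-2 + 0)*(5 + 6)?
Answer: 562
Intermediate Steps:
s = -154/9 (s = 7*((-2 + 0)*(5 + 6))/9 = 7*(-2*11)/9 = (7/9)*(-22) = -154/9 ≈ -17.111)
O(Q) = -308/9 (O(Q) = 2*(-154/9) = -308/9)
(O(7) + P(3, -4))*(-18) = (-308/9 + 3)*(-18) = -281/9*(-18) = 562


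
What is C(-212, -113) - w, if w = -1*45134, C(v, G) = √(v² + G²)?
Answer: 45134 + √57713 ≈ 45374.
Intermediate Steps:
C(v, G) = √(G² + v²)
w = -45134
C(-212, -113) - w = √((-113)² + (-212)²) - 1*(-45134) = √(12769 + 44944) + 45134 = √57713 + 45134 = 45134 + √57713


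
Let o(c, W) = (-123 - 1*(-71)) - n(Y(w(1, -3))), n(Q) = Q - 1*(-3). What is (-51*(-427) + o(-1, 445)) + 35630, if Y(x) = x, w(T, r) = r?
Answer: 57355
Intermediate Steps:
n(Q) = 3 + Q (n(Q) = Q + 3 = 3 + Q)
o(c, W) = -52 (o(c, W) = (-123 - 1*(-71)) - (3 - 3) = (-123 + 71) - 1*0 = -52 + 0 = -52)
(-51*(-427) + o(-1, 445)) + 35630 = (-51*(-427) - 52) + 35630 = (21777 - 52) + 35630 = 21725 + 35630 = 57355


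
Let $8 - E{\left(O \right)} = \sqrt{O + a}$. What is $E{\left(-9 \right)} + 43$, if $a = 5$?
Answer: $51 - 2 i \approx 51.0 - 2.0 i$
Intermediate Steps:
$E{\left(O \right)} = 8 - \sqrt{5 + O}$ ($E{\left(O \right)} = 8 - \sqrt{O + 5} = 8 - \sqrt{5 + O}$)
$E{\left(-9 \right)} + 43 = \left(8 - \sqrt{5 - 9}\right) + 43 = \left(8 - \sqrt{-4}\right) + 43 = \left(8 - 2 i\right) + 43 = 51 - 2 i$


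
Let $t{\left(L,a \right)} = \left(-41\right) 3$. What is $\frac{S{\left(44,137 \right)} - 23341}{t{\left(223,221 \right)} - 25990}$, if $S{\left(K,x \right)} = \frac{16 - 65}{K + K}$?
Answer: $\frac{2054057}{2297944} \approx 0.89387$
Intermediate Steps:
$S{\left(K,x \right)} = - \frac{49}{2 K}$
$t{\left(L,a \right)} = -123$
$\frac{S{\left(44,137 \right)} - 23341}{t{\left(223,221 \right)} - 25990} = \frac{- \frac{49}{2 \cdot 44} - 23341}{-123 - 25990} = \frac{\left(- \frac{49}{2}\right) \frac{1}{44} - 23341}{-26113} = \left(- \frac{49}{88} - 23341\right) \left(- \frac{1}{26113}\right) = \left(- \frac{2054057}{88}\right) \left(- \frac{1}{26113}\right) = \frac{2054057}{2297944}$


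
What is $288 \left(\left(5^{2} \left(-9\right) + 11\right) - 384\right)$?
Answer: $-172224$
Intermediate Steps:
$288 \left(\left(5^{2} \left(-9\right) + 11\right) - 384\right) = 288 \left(\left(25 \left(-9\right) + 11\right) - 384\right) = 288 \left(\left(-225 + 11\right) - 384\right) = 288 \left(-214 - 384\right) = 288 \left(-598\right) = -172224$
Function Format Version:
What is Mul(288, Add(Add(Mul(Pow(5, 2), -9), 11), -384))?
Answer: -172224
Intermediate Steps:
Mul(288, Add(Add(Mul(Pow(5, 2), -9), 11), -384)) = Mul(288, Add(Add(Mul(25, -9), 11), -384)) = Mul(288, Add(Add(-225, 11), -384)) = Mul(288, Add(-214, -384)) = Mul(288, -598) = -172224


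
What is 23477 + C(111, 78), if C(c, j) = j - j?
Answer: 23477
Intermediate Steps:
C(c, j) = 0
23477 + C(111, 78) = 23477 + 0 = 23477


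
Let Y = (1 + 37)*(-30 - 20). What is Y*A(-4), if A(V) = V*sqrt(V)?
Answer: 15200*I ≈ 15200.0*I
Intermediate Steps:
A(V) = V**(3/2)
Y = -1900 (Y = 38*(-50) = -1900)
Y*A(-4) = -(-15200)*I = 15200*I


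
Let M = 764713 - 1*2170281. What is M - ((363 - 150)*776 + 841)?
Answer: -1571697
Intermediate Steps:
M = -1405568 (M = 764713 - 2170281 = -1405568)
M - ((363 - 150)*776 + 841) = -1405568 - ((363 - 150)*776 + 841) = -1405568 - (213*776 + 841) = -1405568 - (165288 + 841) = -1405568 - 1*166129 = -1405568 - 166129 = -1571697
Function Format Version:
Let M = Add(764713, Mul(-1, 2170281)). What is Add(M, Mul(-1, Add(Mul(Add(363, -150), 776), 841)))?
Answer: -1571697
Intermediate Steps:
M = -1405568 (M = Add(764713, -2170281) = -1405568)
Add(M, Mul(-1, Add(Mul(Add(363, -150), 776), 841))) = Add(-1405568, Mul(-1, Add(Mul(Add(363, -150), 776), 841))) = Add(-1405568, Mul(-1, Add(Mul(213, 776), 841))) = Add(-1405568, Mul(-1, Add(165288, 841))) = Add(-1405568, Mul(-1, 166129)) = Add(-1405568, -166129) = -1571697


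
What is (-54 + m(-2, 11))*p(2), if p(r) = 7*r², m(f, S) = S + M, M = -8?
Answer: -1428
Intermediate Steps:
m(f, S) = -8 + S (m(f, S) = S - 8 = -8 + S)
(-54 + m(-2, 11))*p(2) = (-54 + (-8 + 11))*(7*2²) = (-54 + 3)*(7*4) = -51*28 = -1428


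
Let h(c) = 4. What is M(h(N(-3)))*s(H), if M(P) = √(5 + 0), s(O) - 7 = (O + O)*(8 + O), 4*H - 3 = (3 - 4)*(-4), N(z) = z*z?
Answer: 329*√5/8 ≈ 91.958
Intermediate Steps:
N(z) = z²
H = 7/4 (H = ¾ + ((3 - 4)*(-4))/4 = ¾ + (-1*(-4))/4 = ¾ + (¼)*4 = ¾ + 1 = 7/4 ≈ 1.7500)
s(O) = 7 + 2*O*(8 + O) (s(O) = 7 + (O + O)*(8 + O) = 7 + (2*O)*(8 + O) = 7 + 2*O*(8 + O))
M(P) = √5
M(h(N(-3)))*s(H) = √5*(7 + 2*(7/4)² + 16*(7/4)) = √5*(7 + 2*(49/16) + 28) = √5*(7 + 49/8 + 28) = √5*(329/8) = 329*√5/8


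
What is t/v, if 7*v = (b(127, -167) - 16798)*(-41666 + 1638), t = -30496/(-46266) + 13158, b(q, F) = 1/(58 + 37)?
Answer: 101212754615/738833813834358 ≈ 0.00013699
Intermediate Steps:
b(q, F) = 1/95
t = 304399262/23133 (t = -30496*(-1/46266) + 13158 = 15248/23133 + 13158 = 304399262/23133 ≈ 13159.)
v = 63877042652/665 (v = ((1/95 - 16798)*(-41666 + 1638))/7 = (-1595809/95*(-40028))/7 = (⅐)*(63877042652/95) = 63877042652/665 ≈ 9.6056e+7)
t/v = 304399262/(23133*(63877042652/665)) = (304399262/23133)*(665/63877042652) = 101212754615/738833813834358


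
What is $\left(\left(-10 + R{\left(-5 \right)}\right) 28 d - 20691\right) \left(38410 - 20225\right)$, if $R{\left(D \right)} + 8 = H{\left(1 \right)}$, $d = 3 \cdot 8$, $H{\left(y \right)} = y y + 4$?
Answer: $-535129995$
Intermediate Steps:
$H{\left(y \right)} = 4 + y^{2}$ ($H{\left(y \right)} = y^{2} + 4 = 4 + y^{2}$)
$d = 24$
$R{\left(D \right)} = -3$ ($R{\left(D \right)} = -8 + \left(4 + 1^{2}\right) = -8 + \left(4 + 1\right) = -8 + 5 = -3$)
$\left(\left(-10 + R{\left(-5 \right)}\right) 28 d - 20691\right) \left(38410 - 20225\right) = \left(\left(-10 - 3\right) 28 \cdot 24 - 20691\right) \left(38410 - 20225\right) = \left(\left(-13\right) 28 \cdot 24 - 20691\right) 18185 = \left(\left(-364\right) 24 - 20691\right) 18185 = \left(-8736 - 20691\right) 18185 = \left(-29427\right) 18185 = -535129995$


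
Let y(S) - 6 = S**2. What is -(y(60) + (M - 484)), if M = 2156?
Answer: -5278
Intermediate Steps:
y(S) = 6 + S**2
-(y(60) + (M - 484)) = -((6 + 60**2) + (2156 - 484)) = -((6 + 3600) + 1672) = -(3606 + 1672) = -1*5278 = -5278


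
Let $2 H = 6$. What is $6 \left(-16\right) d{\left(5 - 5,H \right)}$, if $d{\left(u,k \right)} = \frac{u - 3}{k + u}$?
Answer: $96$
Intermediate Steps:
$H = 3$ ($H = \frac{1}{2} \cdot 6 = 3$)
$d{\left(u,k \right)} = \frac{-3 + u}{k + u}$
$6 \left(-16\right) d{\left(5 - 5,H \right)} = 6 \left(-16\right) \frac{-3 + \left(5 - 5\right)}{3 + \left(5 - 5\right)} = - 96 \frac{-3 + 0}{3 + 0} = - 96 \cdot \frac{1}{3} \left(-3\right) = \left(-96\right) \left(-1\right) = 96$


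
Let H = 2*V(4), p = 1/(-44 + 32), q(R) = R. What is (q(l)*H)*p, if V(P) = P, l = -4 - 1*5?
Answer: 6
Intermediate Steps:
l = -9 (l = -4 - 5 = -9)
p = -1/12 (p = 1/(-12) = -1/12 ≈ -0.083333)
H = 8 (H = 2*4 = 8)
(q(l)*H)*p = -9*8*(-1/12) = -72*(-1/12) = 6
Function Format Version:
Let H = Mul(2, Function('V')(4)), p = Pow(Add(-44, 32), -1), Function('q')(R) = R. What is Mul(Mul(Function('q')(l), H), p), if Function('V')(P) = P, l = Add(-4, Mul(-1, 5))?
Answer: 6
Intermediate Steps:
l = -9 (l = Add(-4, -5) = -9)
p = Rational(-1, 12) (p = Pow(-12, -1) = Rational(-1, 12) ≈ -0.083333)
H = 8 (H = Mul(2, 4) = 8)
Mul(Mul(Function('q')(l), H), p) = Mul(Mul(-9, 8), Rational(-1, 12)) = Mul(-72, Rational(-1, 12)) = 6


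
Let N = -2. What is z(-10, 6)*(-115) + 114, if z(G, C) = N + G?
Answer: 1494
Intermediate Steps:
z(G, C) = -2 + G
z(-10, 6)*(-115) + 114 = (-2 - 10)*(-115) + 114 = -12*(-115) + 114 = 1380 + 114 = 1494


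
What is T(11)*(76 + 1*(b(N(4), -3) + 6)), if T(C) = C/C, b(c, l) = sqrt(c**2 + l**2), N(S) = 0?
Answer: 85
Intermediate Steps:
T(C) = 1
T(11)*(76 + 1*(b(N(4), -3) + 6)) = 1*(76 + 1*(sqrt(0**2 + (-3)**2) + 6)) = 1*(76 + 1*(sqrt(0 + 9) + 6)) = 1*(76 + 1*(sqrt(9) + 6)) = 1*(76 + 1*(3 + 6)) = 1*(76 + 1*9) = 1*(76 + 9) = 1*85 = 85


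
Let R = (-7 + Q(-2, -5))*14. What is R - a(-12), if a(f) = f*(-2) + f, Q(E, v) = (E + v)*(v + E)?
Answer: 576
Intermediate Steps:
Q(E, v) = (E + v)**2 (Q(E, v) = (E + v)*(E + v) = (E + v)**2)
a(f) = -f (a(f) = -2*f + f = -f)
R = 588 (R = (-7 + (-2 - 5)**2)*14 = (-7 + (-7)**2)*14 = (-7 + 49)*14 = 42*14 = 588)
R - a(-12) = 588 - (-1)*(-12) = 588 - 1*12 = 588 - 12 = 576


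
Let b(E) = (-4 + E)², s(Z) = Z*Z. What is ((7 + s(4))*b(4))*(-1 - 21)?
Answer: 0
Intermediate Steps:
s(Z) = Z²
((7 + s(4))*b(4))*(-1 - 21) = ((7 + 4²)*(-4 + 4)²)*(-1 - 21) = ((7 + 16)*0²)*(-22) = (23*0)*(-22) = 0*(-22) = 0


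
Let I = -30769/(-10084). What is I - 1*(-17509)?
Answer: 176591525/10084 ≈ 17512.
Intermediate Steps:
I = 30769/10084 (I = -30769*(-1/10084) = 30769/10084 ≈ 3.0513)
I - 1*(-17509) = 30769/10084 - 1*(-17509) = 30769/10084 + 17509 = 176591525/10084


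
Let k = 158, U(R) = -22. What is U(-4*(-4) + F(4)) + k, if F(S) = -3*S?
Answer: 136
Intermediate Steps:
U(-4*(-4) + F(4)) + k = -22 + 158 = 136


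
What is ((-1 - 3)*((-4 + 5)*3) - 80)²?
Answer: 8464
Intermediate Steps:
((-1 - 3)*((-4 + 5)*3) - 80)² = (-4*3 - 80)² = (-12 - 80)² = (-92)² = 8464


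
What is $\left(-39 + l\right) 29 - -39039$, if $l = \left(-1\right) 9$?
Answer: $37647$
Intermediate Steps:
$l = -9$
$\left(-39 + l\right) 29 - -39039 = \left(-39 - 9\right) 29 - -39039 = \left(-48\right) 29 + 39039 = -1392 + 39039 = 37647$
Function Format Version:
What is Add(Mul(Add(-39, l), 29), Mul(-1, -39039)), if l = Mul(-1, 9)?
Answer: 37647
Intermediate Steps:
l = -9
Add(Mul(Add(-39, l), 29), Mul(-1, -39039)) = Add(Mul(Add(-39, -9), 29), Mul(-1, -39039)) = Add(Mul(-48, 29), 39039) = Add(-1392, 39039) = 37647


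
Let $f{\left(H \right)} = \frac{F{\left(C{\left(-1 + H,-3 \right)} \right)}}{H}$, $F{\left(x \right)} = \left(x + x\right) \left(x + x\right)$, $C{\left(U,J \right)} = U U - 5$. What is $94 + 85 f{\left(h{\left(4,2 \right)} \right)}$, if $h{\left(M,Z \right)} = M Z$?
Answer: $82374$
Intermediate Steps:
$C{\left(U,J \right)} = -5 + U^{2}$ ($C{\left(U,J \right)} = U^{2} - 5 = -5 + U^{2}$)
$F{\left(x \right)} = 4 x^{2}$ ($F{\left(x \right)} = 2 x 2 x = 4 x^{2}$)
$f{\left(H \right)} = \frac{4 \left(-5 + \left(-1 + H\right)^{2}\right)^{2}}{H}$
$94 + 85 f{\left(h{\left(4,2 \right)} \right)} = 94 + 85 \frac{4 \left(-5 + \left(-1 + 4 \cdot 2\right)^{2}\right)^{2}}{4 \cdot 2} = 94 + 85 \frac{4 \left(-5 + \left(-1 + 8\right)^{2}\right)^{2}}{8} = 94 + 85 \cdot 4 \cdot \frac{1}{8} \left(-5 + 7^{2}\right)^{2} = 94 + 85 \cdot 4 \cdot \frac{1}{8} \left(-5 + 49\right)^{2} = 94 + 85 \cdot 4 \cdot \frac{1}{8} \cdot 44^{2} = 94 + 85 \cdot 4 \cdot \frac{1}{8} \cdot 1936 = 94 + 85 \cdot 968 = 94 + 82280 = 82374$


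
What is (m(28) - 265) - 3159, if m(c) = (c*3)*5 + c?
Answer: -2976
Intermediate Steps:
m(c) = 16*c (m(c) = (3*c)*5 + c = 15*c + c = 16*c)
(m(28) - 265) - 3159 = (16*28 - 265) - 3159 = (448 - 265) - 3159 = 183 - 3159 = -2976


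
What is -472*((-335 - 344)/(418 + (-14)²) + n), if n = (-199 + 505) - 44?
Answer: -37804604/307 ≈ -1.2314e+5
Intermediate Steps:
n = 262 (n = 306 - 44 = 262)
-472*((-335 - 344)/(418 + (-14)²) + n) = -472*((-335 - 344)/(418 + (-14)²) + 262) = -472*(-679/(418 + 196) + 262) = -472*(-679/614 + 262) = -472*160189/614 = -37804604/307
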